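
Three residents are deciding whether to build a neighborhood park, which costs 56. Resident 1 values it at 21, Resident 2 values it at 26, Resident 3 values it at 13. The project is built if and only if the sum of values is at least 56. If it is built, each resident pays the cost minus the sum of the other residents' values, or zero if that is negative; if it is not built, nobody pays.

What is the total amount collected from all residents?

48

Total value 60 ≥ cost 56, so it is built.
Resident 1: others sum to 39; max(0, 56 - 39) = 17.
Resident 2: others sum to 34; max(0, 56 - 34) = 22.
Resident 3: others sum to 47; max(0, 56 - 47) = 9.
Total collected = 17 + 22 + 9 = 48.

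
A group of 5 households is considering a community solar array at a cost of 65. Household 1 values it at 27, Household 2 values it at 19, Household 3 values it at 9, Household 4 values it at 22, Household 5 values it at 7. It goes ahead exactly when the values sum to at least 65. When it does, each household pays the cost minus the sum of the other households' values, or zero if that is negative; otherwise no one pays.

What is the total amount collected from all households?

Total value 84 ≥ cost 65, so it is built.
Household 1: others sum to 57; max(0, 65 - 57) = 8.
Household 2: others sum to 65; max(0, 65 - 65) = 0.
Household 3: others sum to 75; max(0, 65 - 75) = 0.
Household 4: others sum to 62; max(0, 65 - 62) = 3.
Household 5: others sum to 77; max(0, 65 - 77) = 0.
Total collected = 8 + 0 + 0 + 3 + 0 = 11.

11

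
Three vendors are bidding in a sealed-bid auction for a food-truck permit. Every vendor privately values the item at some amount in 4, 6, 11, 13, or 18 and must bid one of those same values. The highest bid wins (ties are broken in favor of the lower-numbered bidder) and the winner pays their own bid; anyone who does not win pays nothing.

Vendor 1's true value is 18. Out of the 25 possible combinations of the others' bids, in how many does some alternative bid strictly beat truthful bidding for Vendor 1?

16

Others bid (4, 4): truth gives 0; bid 4 gives 14 > 0. Violating.
Others bid (4, 6): truth gives 0; bid 6 gives 12 > 0. Violating.
Others bid (4, 11): truth gives 0; bid 11 gives 7 > 0. Violating.
Others bid (4, 13): truth gives 0; bid 13 gives 5 > 0. Violating.
Others bid (4, 18): truth gives 0; no alternative beats it.
Others bid (6, 18): truth gives 0; no alternative beats it.
(Checking all 25 profiles: 16 have a profitable deviation, 9 do not.)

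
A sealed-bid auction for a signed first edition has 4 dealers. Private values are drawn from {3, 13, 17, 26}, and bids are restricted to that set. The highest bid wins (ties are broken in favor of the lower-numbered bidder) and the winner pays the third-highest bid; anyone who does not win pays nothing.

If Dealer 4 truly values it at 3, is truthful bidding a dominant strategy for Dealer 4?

Check each profile of the others' bids and compare truth against every alternative bid.
Others bid (3, 3, 3): truth gives 0, best alternative gives 0.
Others bid (3, 3, 13): truth gives 0, best alternative gives 0.
Others bid (3, 3, 17): truth gives 0, best alternative gives 0.
Others bid (3, 3, 26): truth gives 0, best alternative gives 0.
Others bid (3, 13, 3): truth gives 0, best alternative gives 0.
Others bid (3, 13, 13): truth gives 0, best alternative gives 0.
(Remaining 58 profiles checked similarly; truth is weakly best in each.)
In every case the truthful bid is at least as good as any alternative, so it is a dominant strategy.

Yes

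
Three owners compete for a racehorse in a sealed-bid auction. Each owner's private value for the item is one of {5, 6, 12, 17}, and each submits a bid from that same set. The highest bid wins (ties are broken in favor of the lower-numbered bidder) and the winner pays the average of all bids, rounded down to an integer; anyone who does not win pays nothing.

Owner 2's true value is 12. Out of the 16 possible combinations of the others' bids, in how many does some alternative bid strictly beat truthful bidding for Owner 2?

Others bid (5, 5): truth gives 5; bid 6 gives 7 > 5. Violating.
Others bid (5, 6): truth gives 5; bid 6 gives 7 > 5. Violating.
Others bid (12, 5): truth gives 0; bid 17 gives 1 > 0. Violating.
Others bid (12, 6): truth gives 0; bid 17 gives 1 > 0. Violating.
Others bid (5, 12): truth gives 3; no alternative beats it.
Others bid (5, 17): truth gives 0; no alternative beats it.
(Checking all 16 profiles: 4 have a profitable deviation, 12 do not.)

4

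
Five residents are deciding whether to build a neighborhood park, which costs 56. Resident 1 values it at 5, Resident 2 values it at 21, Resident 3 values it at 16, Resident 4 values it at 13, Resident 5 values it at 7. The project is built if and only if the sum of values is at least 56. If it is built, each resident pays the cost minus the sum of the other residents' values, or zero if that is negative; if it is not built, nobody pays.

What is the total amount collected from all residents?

Total value 62 ≥ cost 56, so it is built.
Resident 1: others sum to 57; max(0, 56 - 57) = 0.
Resident 2: others sum to 41; max(0, 56 - 41) = 15.
Resident 3: others sum to 46; max(0, 56 - 46) = 10.
Resident 4: others sum to 49; max(0, 56 - 49) = 7.
Resident 5: others sum to 55; max(0, 56 - 55) = 1.
Total collected = 0 + 15 + 10 + 7 + 1 = 33.

33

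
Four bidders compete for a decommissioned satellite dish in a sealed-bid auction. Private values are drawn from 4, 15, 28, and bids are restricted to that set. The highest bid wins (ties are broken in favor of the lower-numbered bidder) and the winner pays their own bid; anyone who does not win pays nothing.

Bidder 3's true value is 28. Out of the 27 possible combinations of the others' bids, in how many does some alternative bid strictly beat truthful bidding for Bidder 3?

Others bid (4, 4, 4): truth gives 0; bid 15 gives 13 > 0. Violating.
Others bid (4, 4, 15): truth gives 0; bid 15 gives 13 > 0. Violating.
Others bid (4, 4, 28): truth gives 0; no alternative beats it.
Others bid (4, 15, 4): truth gives 0; no alternative beats it.
(Checking all 27 profiles: 2 have a profitable deviation, 25 do not.)

2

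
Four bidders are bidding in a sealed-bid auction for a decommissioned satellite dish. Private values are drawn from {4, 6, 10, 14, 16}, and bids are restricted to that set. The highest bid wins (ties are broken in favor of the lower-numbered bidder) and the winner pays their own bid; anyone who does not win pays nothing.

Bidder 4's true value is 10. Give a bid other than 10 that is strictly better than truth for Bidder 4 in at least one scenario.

6

Suppose Bidder 1 bids 4, Bidder 2 bids 4 and Bidder 3 bids 4.
Bid 10: wins, pays 10, utility 10 - 10 = 0.
Bid 6: wins, pays 6, utility 10 - 6 = 4.
So bidding 6 beats truth here (4 > 0).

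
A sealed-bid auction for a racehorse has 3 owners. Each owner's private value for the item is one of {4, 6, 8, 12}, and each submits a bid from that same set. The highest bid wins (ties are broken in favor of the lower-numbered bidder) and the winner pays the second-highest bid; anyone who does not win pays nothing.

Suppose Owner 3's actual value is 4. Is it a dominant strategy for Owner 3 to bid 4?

Check each profile of the others' bids and compare truth against every alternative bid.
Others bid (4, 4): truth gives 0, best alternative gives 0.
Others bid (4, 6): truth gives 0, best alternative gives 0.
Others bid (4, 8): truth gives 0, best alternative gives 0.
Others bid (4, 12): truth gives 0, best alternative gives 0.
Others bid (6, 4): truth gives 0, best alternative gives 0.
Others bid (6, 6): truth gives 0, best alternative gives 0.
(Remaining 10 profiles checked similarly; truth is weakly best in each.)
In every case the truthful bid is at least as good as any alternative, so it is a dominant strategy.

Yes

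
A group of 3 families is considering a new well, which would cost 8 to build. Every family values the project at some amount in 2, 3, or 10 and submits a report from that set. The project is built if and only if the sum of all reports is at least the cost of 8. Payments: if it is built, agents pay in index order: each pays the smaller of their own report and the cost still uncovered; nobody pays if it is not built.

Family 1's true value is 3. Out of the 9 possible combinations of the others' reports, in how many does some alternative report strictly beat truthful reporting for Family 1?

6

Others report (2, 10): truth gives 0; report 2 gives 1 > 0. Violating.
Others report (3, 3): truth gives 0; report 2 gives 1 > 0. Violating.
Others report (3, 10): truth gives 0; report 2 gives 1 > 0. Violating.
Others report (10, 2): truth gives 0; report 2 gives 1 > 0. Violating.
Others report (2, 2): truth gives 0; no alternative beats it.
Others report (2, 3): truth gives 0; no alternative beats it.
(Checking all 9 profiles: 6 have a profitable deviation, 3 do not.)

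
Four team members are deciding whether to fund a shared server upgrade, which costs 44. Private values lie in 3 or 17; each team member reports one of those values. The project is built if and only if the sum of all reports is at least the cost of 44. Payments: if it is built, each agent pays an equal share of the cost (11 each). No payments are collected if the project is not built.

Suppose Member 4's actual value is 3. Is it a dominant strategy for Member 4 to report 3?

Yes

Check each profile of the others' reports and compare truth against every alternative report.
Others report (3, 17, 17): truth gives 0, best alternative gives -8.
Others report (17, 3, 17): truth gives 0, best alternative gives -8.
Others report (17, 17, 3): truth gives 0, best alternative gives -8.
Others report (17, 17, 17): truth gives -8, best alternative gives -8.
Others report (3, 3, 3): truth gives 0, best alternative gives 0.
Others report (3, 3, 17): truth gives 0, best alternative gives 0.
(Remaining 2 profiles checked similarly; truth is weakly best in each.)
In every case the truthful report is at least as good as any alternative, so it is a dominant strategy.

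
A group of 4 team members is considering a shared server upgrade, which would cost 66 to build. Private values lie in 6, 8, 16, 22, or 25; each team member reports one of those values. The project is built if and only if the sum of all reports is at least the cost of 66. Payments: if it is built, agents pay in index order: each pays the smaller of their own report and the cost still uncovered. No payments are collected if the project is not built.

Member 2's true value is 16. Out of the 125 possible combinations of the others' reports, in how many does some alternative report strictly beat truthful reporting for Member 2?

23

Others report (8, 25, 25): truth gives 0; report 8 gives 8 > 0. Violating.
Others report (16, 22, 22): truth gives 0; report 6 gives 10 > 0. Violating.
Others report (16, 22, 25): truth gives 0; report 6 gives 10 > 0. Violating.
Others report (16, 25, 22): truth gives 0; report 6 gives 10 > 0. Violating.
Others report (6, 6, 6): truth gives 0; no alternative beats it.
Others report (6, 6, 8): truth gives 0; no alternative beats it.
(Checking all 125 profiles: 23 have a profitable deviation, 102 do not.)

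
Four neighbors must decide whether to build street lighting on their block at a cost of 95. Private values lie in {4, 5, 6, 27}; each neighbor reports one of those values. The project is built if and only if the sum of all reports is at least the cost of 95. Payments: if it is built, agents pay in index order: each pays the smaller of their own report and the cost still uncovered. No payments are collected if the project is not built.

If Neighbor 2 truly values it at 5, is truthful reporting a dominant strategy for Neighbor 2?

Yes

Check each profile of the others' reports and compare truth against every alternative report.
Others report (4, 4, 4): truth gives 0, best alternative gives 0.
Others report (4, 4, 5): truth gives 0, best alternative gives 0.
Others report (4, 4, 6): truth gives 0, best alternative gives 0.
Others report (4, 4, 27): truth gives 0, best alternative gives 0.
Others report (4, 5, 4): truth gives 0, best alternative gives 0.
Others report (4, 5, 5): truth gives 0, best alternative gives 0.
(Remaining 58 profiles checked similarly; truth is weakly best in each.)
In every case the truthful report is at least as good as any alternative, so it is a dominant strategy.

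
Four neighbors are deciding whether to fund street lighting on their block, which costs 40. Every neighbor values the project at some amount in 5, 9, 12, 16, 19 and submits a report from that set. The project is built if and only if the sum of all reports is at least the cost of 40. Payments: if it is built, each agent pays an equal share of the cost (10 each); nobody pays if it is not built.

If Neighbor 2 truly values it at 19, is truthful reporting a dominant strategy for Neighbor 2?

Check each profile of the others' reports and compare truth against every alternative report.
Others report (5, 5, 12): truth gives 9, best alternative gives 0.
Others report (5, 9, 9): truth gives 9, best alternative gives 0.
Others report (5, 12, 5): truth gives 9, best alternative gives 0.
Others report (9, 5, 9): truth gives 9, best alternative gives 0.
Others report (9, 9, 5): truth gives 9, best alternative gives 0.
Others report (12, 5, 5): truth gives 9, best alternative gives 0.
(Remaining 119 profiles checked similarly; truth is weakly best in each.)
In every case the truthful report is at least as good as any alternative, so it is a dominant strategy.

Yes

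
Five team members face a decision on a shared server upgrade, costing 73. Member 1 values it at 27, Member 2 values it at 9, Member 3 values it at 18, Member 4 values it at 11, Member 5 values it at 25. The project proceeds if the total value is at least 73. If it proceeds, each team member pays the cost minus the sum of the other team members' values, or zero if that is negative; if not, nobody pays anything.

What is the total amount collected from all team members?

Total value 90 ≥ cost 73, so it is built.
Member 1: others sum to 63; max(0, 73 - 63) = 10.
Member 2: others sum to 81; max(0, 73 - 81) = 0.
Member 3: others sum to 72; max(0, 73 - 72) = 1.
Member 4: others sum to 79; max(0, 73 - 79) = 0.
Member 5: others sum to 65; max(0, 73 - 65) = 8.
Total collected = 10 + 0 + 1 + 0 + 8 = 19.

19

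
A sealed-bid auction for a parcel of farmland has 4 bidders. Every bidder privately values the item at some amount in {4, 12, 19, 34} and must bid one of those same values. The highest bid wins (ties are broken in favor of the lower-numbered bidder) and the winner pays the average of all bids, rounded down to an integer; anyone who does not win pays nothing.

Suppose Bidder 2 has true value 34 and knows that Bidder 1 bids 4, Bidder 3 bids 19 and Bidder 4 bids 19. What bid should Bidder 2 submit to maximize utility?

Bid 4: loses, pays 0, utility 0.
Bid 12: loses, pays 0, utility 0.
Bid 19: wins, pays 15, utility 34 - 15 = 19.
Bid 34: wins, pays 19, utility 34 - 19 = 15.
The best choice is 19 with utility 19.

19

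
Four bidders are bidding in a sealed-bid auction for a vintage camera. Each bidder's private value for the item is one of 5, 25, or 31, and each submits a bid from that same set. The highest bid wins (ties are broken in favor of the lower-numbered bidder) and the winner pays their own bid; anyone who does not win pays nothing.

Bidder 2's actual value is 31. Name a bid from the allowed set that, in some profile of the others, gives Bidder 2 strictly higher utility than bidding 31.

25

Suppose Bidder 1 bids 5, Bidder 3 bids 5 and Bidder 4 bids 5.
Bid 31: wins, pays 31, utility 31 - 31 = 0.
Bid 25: wins, pays 25, utility 31 - 25 = 6.
So bidding 25 beats truth here (6 > 0).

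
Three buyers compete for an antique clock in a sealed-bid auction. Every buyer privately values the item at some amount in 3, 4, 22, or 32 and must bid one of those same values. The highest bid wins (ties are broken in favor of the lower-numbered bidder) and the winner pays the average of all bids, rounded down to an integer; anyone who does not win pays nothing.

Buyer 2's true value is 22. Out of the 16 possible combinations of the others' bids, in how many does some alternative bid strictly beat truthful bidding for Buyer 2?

Others bid (3, 3): truth gives 13; bid 4 gives 19 > 13. Violating.
Others bid (3, 4): truth gives 13; bid 4 gives 19 > 13. Violating.
Others bid (22, 3): truth gives 0; bid 32 gives 3 > 0. Violating.
Others bid (22, 4): truth gives 0; bid 32 gives 3 > 0. Violating.
Others bid (3, 22): truth gives 7; no alternative beats it.
Others bid (3, 32): truth gives 0; no alternative beats it.
(Checking all 16 profiles: 4 have a profitable deviation, 12 do not.)

4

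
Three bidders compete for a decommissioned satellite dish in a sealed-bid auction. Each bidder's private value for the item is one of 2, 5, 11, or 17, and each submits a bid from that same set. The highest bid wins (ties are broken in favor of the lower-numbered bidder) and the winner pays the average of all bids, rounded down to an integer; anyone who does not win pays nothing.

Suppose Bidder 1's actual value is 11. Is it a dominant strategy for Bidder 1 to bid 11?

Consider the case where Bidder 2 bids 2 and Bidder 3 bids 2.
Truthful bid 11: wins, pays 5, utility 11 - 5 = 6.
Bid 2 instead: wins, pays 2, utility 11 - 2 = 9.
Since 9 > 6, bidding 2 is strictly better here, so truthful bidding is not dominant.

No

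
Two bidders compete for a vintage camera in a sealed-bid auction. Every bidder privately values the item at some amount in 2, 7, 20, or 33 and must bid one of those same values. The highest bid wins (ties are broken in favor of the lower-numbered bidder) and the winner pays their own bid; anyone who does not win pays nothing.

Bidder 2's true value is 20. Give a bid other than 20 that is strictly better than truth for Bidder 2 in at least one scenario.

7

Suppose Bidder 1 bids 2.
Bid 20: wins, pays 20, utility 20 - 20 = 0.
Bid 7: wins, pays 7, utility 20 - 7 = 13.
So bidding 7 beats truth here (13 > 0).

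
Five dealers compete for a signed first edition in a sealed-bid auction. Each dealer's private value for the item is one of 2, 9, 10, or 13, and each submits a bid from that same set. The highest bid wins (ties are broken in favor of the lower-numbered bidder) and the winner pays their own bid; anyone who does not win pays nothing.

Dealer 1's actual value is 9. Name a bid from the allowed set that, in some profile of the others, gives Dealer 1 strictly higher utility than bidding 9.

2

Suppose Dealer 2 bids 2, Dealer 3 bids 2, Dealer 4 bids 2 and Dealer 5 bids 2.
Bid 9: wins, pays 9, utility 9 - 9 = 0.
Bid 2: wins, pays 2, utility 9 - 2 = 7.
So bidding 2 beats truth here (7 > 0).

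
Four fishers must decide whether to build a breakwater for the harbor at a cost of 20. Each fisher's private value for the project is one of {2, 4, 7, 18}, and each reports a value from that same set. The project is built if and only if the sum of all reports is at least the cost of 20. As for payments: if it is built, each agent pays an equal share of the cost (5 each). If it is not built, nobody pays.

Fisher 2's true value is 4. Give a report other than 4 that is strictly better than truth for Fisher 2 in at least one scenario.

Suppose Fisher 1 reports 2, Fisher 3 reports 7 and Fisher 4 reports 7.
Report 4: project built, pays 5, utility 4 - 5 = -1.
Report 2: project not built, utility 0.
So reporting 2 beats truth here (0 > -1).

2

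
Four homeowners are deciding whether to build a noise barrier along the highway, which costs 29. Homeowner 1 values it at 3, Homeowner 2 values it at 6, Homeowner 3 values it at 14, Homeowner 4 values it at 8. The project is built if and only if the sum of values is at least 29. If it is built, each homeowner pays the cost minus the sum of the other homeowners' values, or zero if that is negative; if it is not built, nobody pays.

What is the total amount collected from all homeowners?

23

Total value 31 ≥ cost 29, so it is built.
Homeowner 1: others sum to 28; max(0, 29 - 28) = 1.
Homeowner 2: others sum to 25; max(0, 29 - 25) = 4.
Homeowner 3: others sum to 17; max(0, 29 - 17) = 12.
Homeowner 4: others sum to 23; max(0, 29 - 23) = 6.
Total collected = 1 + 4 + 12 + 6 = 23.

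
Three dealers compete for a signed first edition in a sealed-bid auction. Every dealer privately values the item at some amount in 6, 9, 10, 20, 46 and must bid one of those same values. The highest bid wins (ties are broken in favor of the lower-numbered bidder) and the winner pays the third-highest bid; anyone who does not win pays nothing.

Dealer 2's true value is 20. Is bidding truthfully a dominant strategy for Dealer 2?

Consider the case where Dealer 1 bids 6 and Dealer 3 bids 46.
Truthful bid 20: loses, pays 0, utility 0.
Bid 46 instead: wins, pays 6, utility 20 - 6 = 14.
Since 14 > 0, bidding 46 is strictly better here, so truthful bidding is not dominant.

No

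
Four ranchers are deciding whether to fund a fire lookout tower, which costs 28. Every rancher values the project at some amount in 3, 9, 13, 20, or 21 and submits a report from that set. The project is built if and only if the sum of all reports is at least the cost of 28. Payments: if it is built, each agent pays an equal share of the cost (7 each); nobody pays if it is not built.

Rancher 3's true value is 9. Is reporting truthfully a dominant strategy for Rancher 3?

Consider the case where Rancher 1 reports 3, Rancher 2 reports 3 and Rancher 4 reports 3.
Truthful report 9: project not built, utility 0.
Report 20 instead: project built, pays 7, utility 9 - 7 = 2.
Since 2 > 0, reporting 20 is strictly better here, so truthful reporting is not dominant.

No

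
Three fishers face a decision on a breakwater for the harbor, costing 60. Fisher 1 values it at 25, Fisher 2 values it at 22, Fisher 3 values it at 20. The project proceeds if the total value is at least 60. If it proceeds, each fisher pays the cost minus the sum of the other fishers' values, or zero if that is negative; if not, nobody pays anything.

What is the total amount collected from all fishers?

46

Total value 67 ≥ cost 60, so it is built.
Fisher 1: others sum to 42; max(0, 60 - 42) = 18.
Fisher 2: others sum to 45; max(0, 60 - 45) = 15.
Fisher 3: others sum to 47; max(0, 60 - 47) = 13.
Total collected = 18 + 15 + 13 = 46.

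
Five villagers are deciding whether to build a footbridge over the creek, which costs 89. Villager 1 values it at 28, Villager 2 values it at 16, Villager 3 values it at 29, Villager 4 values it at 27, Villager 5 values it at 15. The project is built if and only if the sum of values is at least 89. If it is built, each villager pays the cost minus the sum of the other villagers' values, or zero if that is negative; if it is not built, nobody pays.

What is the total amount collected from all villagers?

6

Total value 115 ≥ cost 89, so it is built.
Villager 1: others sum to 87; max(0, 89 - 87) = 2.
Villager 2: others sum to 99; max(0, 89 - 99) = 0.
Villager 3: others sum to 86; max(0, 89 - 86) = 3.
Villager 4: others sum to 88; max(0, 89 - 88) = 1.
Villager 5: others sum to 100; max(0, 89 - 100) = 0.
Total collected = 2 + 0 + 3 + 1 + 0 = 6.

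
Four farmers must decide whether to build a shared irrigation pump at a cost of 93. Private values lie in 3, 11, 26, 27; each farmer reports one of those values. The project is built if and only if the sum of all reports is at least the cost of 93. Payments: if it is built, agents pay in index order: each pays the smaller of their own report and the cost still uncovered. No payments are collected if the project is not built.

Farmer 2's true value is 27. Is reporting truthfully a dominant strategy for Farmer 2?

Consider the case where Farmer 1 reports 26, Farmer 3 reports 26 and Farmer 4 reports 26.
Truthful report 27: project built, pays 27, utility 27 - 27 = 0.
Report 26 instead: project built, pays 26, utility 27 - 26 = 1.
Since 1 > 0, reporting 26 is strictly better here, so truthful reporting is not dominant.

No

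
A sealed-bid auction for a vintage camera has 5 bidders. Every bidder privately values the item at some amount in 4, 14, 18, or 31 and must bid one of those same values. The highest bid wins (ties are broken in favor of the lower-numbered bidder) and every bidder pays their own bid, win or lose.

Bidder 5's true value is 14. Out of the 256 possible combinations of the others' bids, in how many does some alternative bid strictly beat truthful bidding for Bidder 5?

255

Others bid (4, 4, 4, 14): truth gives -14; bid 4 gives -4 > -14. Violating.
Others bid (4, 4, 4, 18): truth gives -14; bid 4 gives -4 > -14. Violating.
Others bid (4, 4, 4, 31): truth gives -14; bid 4 gives -4 > -14. Violating.
Others bid (4, 4, 14, 4): truth gives -14; bid 4 gives -4 > -14. Violating.
Others bid (4, 4, 4, 4): truth gives 0; no alternative beats it.
(Checking all 256 profiles: 255 have a profitable deviation, 1 does not.)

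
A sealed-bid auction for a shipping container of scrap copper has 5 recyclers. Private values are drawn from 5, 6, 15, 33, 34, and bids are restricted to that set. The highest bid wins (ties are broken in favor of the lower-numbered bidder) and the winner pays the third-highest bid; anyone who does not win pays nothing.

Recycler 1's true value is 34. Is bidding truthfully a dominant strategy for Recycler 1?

Yes

Check each profile of the others' bids and compare truth against every alternative bid.
Others bid (5, 5, 5, 34): truth gives 29, best alternative gives 0.
Others bid (5, 5, 34, 5): truth gives 29, best alternative gives 0.
Others bid (5, 34, 5, 5): truth gives 29, best alternative gives 0.
Others bid (34, 5, 5, 5): truth gives 29, best alternative gives 0.
Others bid (5, 5, 6, 34): truth gives 28, best alternative gives 0.
Others bid (5, 5, 34, 6): truth gives 28, best alternative gives 0.
(Remaining 619 profiles checked similarly; truth is weakly best in each.)
In every case the truthful bid is at least as good as any alternative, so it is a dominant strategy.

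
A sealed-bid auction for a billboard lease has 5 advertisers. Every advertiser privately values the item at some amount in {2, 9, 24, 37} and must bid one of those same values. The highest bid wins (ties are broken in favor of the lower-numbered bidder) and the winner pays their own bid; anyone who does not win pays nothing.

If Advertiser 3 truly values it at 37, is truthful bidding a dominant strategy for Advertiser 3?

No

Consider the case where Advertiser 1 bids 2, Advertiser 2 bids 2, Advertiser 4 bids 2 and Advertiser 5 bids 2.
Truthful bid 37: wins, pays 37, utility 37 - 37 = 0.
Bid 9 instead: wins, pays 9, utility 37 - 9 = 28.
Since 28 > 0, bidding 9 is strictly better here, so truthful bidding is not dominant.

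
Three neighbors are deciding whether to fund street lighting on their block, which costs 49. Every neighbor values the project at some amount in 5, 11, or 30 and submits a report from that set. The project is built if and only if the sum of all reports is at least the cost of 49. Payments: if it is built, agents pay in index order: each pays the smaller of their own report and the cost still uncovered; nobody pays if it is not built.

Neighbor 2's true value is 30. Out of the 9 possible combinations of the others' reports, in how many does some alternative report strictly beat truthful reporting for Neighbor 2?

Others report (11, 30): truth gives 0; report 11 gives 19 > 0. Violating.
Others report (30, 11): truth gives 11; report 11 gives 19 > 11. Violating.
Others report (30, 30): truth gives 11; report 5 gives 25 > 11. Violating.
Others report (5, 5): truth gives 0; no alternative beats it.
Others report (5, 11): truth gives 0; no alternative beats it.
(Checking all 9 profiles: 3 have a profitable deviation, 6 do not.)

3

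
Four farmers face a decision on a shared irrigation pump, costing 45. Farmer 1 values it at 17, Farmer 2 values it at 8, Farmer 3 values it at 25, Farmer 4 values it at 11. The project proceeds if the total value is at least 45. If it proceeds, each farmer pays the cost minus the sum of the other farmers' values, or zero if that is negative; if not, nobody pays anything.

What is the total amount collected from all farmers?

10

Total value 61 ≥ cost 45, so it is built.
Farmer 1: others sum to 44; max(0, 45 - 44) = 1.
Farmer 2: others sum to 53; max(0, 45 - 53) = 0.
Farmer 3: others sum to 36; max(0, 45 - 36) = 9.
Farmer 4: others sum to 50; max(0, 45 - 50) = 0.
Total collected = 1 + 0 + 9 + 0 = 10.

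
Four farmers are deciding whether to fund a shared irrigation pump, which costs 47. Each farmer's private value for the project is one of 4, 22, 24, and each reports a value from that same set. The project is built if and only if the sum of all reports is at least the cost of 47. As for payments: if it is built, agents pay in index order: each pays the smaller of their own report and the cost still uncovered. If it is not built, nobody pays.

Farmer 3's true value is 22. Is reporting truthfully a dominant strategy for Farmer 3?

No

Consider the case where Farmer 1 reports 4, Farmer 2 reports 22 and Farmer 4 reports 22.
Truthful report 22: project built, pays 21, utility 22 - 21 = 1.
Report 4 instead: project built, pays 4, utility 22 - 4 = 18.
Since 18 > 1, reporting 4 is strictly better here, so truthful reporting is not dominant.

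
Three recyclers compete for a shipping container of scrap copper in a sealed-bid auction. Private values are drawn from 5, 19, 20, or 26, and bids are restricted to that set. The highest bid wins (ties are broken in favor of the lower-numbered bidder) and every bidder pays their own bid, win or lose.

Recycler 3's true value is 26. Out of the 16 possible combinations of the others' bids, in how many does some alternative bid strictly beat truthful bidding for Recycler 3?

Others bid (5, 5): truth gives 0; bid 19 gives 7 > 0. Violating.
Others bid (5, 19): truth gives 0; bid 20 gives 6 > 0. Violating.
Others bid (5, 26): truth gives -26; bid 5 gives -5 > -26. Violating.
Others bid (19, 5): truth gives 0; bid 20 gives 6 > 0. Violating.
Others bid (5, 20): truth gives 0; no alternative beats it.
Others bid (19, 20): truth gives 0; no alternative beats it.
(Checking all 16 profiles: 11 have a profitable deviation, 5 do not.)

11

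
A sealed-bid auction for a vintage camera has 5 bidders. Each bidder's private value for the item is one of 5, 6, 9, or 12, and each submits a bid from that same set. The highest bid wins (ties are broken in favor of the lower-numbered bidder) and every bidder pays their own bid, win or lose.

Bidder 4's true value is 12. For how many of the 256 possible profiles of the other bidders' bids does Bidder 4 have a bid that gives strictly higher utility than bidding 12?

Others bid (5, 5, 5, 5): truth gives 0; bid 6 gives 6 > 0. Violating.
Others bid (5, 5, 5, 6): truth gives 0; bid 6 gives 6 > 0. Violating.
Others bid (5, 5, 5, 9): truth gives 0; bid 9 gives 3 > 0. Violating.
Others bid (5, 5, 6, 5): truth gives 0; bid 9 gives 3 > 0. Violating.
Others bid (5, 5, 5, 12): truth gives 0; no alternative beats it.
Others bid (5, 5, 6, 12): truth gives 0; no alternative beats it.
(Checking all 256 profiles: 172 have a profitable deviation, 84 do not.)

172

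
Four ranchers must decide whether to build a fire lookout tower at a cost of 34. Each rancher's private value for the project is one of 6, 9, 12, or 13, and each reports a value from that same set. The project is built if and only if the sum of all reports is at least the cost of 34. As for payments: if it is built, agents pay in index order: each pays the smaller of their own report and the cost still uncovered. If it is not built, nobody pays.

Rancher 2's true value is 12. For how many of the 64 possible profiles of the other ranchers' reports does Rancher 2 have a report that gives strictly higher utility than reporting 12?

54

Others report (6, 6, 13): truth gives 0; report 9 gives 3 > 0. Violating.
Others report (6, 9, 12): truth gives 0; report 9 gives 3 > 0. Violating.
Others report (6, 9, 13): truth gives 0; report 6 gives 6 > 0. Violating.
Others report (6, 12, 9): truth gives 0; report 9 gives 3 > 0. Violating.
Others report (6, 6, 6): truth gives 0; no alternative beats it.
Others report (6, 6, 9): truth gives 0; no alternative beats it.
(Checking all 64 profiles: 54 have a profitable deviation, 10 do not.)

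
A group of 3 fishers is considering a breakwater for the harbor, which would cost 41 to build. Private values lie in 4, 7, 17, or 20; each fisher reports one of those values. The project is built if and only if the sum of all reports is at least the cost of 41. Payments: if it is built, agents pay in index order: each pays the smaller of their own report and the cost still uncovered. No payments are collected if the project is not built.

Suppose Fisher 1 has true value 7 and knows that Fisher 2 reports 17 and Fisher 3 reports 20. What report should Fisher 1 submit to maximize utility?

Report 4: project built, pays 4, utility 7 - 4 = 3.
Report 7: project built, pays 7, utility 7 - 7 = 0.
Report 17: project built, pays 17, utility 7 - 17 = -10.
Report 20: project built, pays 20, utility 7 - 20 = -13.
The best choice is 4 with utility 3.

4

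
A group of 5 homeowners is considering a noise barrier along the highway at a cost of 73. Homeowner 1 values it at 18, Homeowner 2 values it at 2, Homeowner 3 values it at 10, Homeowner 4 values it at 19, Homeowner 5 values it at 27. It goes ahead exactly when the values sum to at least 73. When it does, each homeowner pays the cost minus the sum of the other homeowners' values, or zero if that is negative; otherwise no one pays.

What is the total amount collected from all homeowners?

Total value 76 ≥ cost 73, so it is built.
Homeowner 1: others sum to 58; max(0, 73 - 58) = 15.
Homeowner 2: others sum to 74; max(0, 73 - 74) = 0.
Homeowner 3: others sum to 66; max(0, 73 - 66) = 7.
Homeowner 4: others sum to 57; max(0, 73 - 57) = 16.
Homeowner 5: others sum to 49; max(0, 73 - 49) = 24.
Total collected = 15 + 0 + 7 + 16 + 24 = 62.

62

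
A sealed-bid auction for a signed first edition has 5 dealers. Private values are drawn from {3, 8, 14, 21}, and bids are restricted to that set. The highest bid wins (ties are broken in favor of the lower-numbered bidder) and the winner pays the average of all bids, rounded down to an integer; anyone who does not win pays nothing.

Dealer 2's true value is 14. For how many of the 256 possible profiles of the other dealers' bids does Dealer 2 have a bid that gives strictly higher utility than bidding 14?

Others bid (3, 3, 3, 3): truth gives 9; bid 8 gives 10 > 9. Violating.
Others bid (3, 3, 3, 8): truth gives 8; bid 8 gives 9 > 8. Violating.
Others bid (3, 3, 3, 21): truth gives 0; bid 21 gives 4 > 0. Violating.
Others bid (3, 3, 8, 3): truth gives 8; bid 8 gives 9 > 8. Violating.
Others bid (3, 3, 3, 14): truth gives 7; no alternative beats it.
Others bid (3, 3, 8, 14): truth gives 6; no alternative beats it.
(Checking all 256 profiles: 85 have a profitable deviation, 171 do not.)

85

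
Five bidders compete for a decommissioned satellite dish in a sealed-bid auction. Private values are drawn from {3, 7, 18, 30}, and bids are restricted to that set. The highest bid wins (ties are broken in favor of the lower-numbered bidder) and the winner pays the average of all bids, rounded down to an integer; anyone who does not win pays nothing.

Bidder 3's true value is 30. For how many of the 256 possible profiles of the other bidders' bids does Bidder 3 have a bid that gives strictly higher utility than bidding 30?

36

Others bid (3, 3, 3, 3): truth gives 22; bid 7 gives 27 > 22. Violating.
Others bid (3, 3, 3, 7): truth gives 21; bid 7 gives 26 > 21. Violating.
Others bid (3, 3, 3, 18): truth gives 19; bid 18 gives 21 > 19. Violating.
Others bid (3, 3, 7, 3): truth gives 21; bid 7 gives 26 > 21. Violating.
Others bid (3, 3, 3, 30): truth gives 17; no alternative beats it.
Others bid (3, 3, 7, 30): truth gives 16; no alternative beats it.
(Checking all 256 profiles: 36 have a profitable deviation, 220 do not.)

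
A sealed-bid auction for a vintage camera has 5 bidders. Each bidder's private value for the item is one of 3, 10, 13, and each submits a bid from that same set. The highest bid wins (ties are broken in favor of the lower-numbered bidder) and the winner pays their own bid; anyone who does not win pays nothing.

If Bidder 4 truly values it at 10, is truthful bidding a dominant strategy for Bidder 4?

Check each profile of the others' bids and compare truth against every alternative bid.
Others bid (3, 3, 3, 3): truth gives 0, best alternative gives 0.
Others bid (3, 3, 3, 10): truth gives 0, best alternative gives 0.
Others bid (3, 3, 3, 13): truth gives 0, best alternative gives 0.
Others bid (3, 3, 10, 3): truth gives 0, best alternative gives 0.
Others bid (3, 3, 10, 10): truth gives 0, best alternative gives 0.
Others bid (3, 3, 10, 13): truth gives 0, best alternative gives 0.
(Remaining 75 profiles checked similarly; truth is weakly best in each.)
In every case the truthful bid is at least as good as any alternative, so it is a dominant strategy.

Yes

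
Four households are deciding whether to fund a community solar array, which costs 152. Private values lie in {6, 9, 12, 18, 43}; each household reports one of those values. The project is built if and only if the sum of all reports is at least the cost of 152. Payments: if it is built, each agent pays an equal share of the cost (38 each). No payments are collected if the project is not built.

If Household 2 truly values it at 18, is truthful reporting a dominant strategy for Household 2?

Yes

Check each profile of the others' reports and compare truth against every alternative report.
Others report (6, 6, 6): truth gives 0, best alternative gives 0.
Others report (6, 6, 9): truth gives 0, best alternative gives 0.
Others report (6, 6, 12): truth gives 0, best alternative gives 0.
Others report (6, 6, 18): truth gives 0, best alternative gives 0.
Others report (6, 6, 43): truth gives 0, best alternative gives 0.
Others report (6, 9, 6): truth gives 0, best alternative gives 0.
(Remaining 119 profiles checked similarly; truth is weakly best in each.)
In every case the truthful report is at least as good as any alternative, so it is a dominant strategy.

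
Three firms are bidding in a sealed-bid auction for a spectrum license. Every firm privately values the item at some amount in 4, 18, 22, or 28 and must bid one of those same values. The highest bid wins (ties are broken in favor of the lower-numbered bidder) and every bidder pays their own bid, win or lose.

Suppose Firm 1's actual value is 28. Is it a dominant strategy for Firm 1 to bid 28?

Consider the case where Firm 2 bids 4 and Firm 3 bids 4.
Truthful bid 28: wins, pays 28, utility 28 - 28 = 0.
Bid 4 instead: wins, pays 4, utility 28 - 4 = 24.
Since 24 > 0, bidding 4 is strictly better here, so truthful bidding is not dominant.

No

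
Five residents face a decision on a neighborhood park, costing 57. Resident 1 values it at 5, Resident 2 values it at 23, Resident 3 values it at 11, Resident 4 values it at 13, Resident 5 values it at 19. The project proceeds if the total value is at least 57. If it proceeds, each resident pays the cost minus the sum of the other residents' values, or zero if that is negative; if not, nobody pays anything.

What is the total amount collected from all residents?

14

Total value 71 ≥ cost 57, so it is built.
Resident 1: others sum to 66; max(0, 57 - 66) = 0.
Resident 2: others sum to 48; max(0, 57 - 48) = 9.
Resident 3: others sum to 60; max(0, 57 - 60) = 0.
Resident 4: others sum to 58; max(0, 57 - 58) = 0.
Resident 5: others sum to 52; max(0, 57 - 52) = 5.
Total collected = 0 + 9 + 0 + 0 + 5 = 14.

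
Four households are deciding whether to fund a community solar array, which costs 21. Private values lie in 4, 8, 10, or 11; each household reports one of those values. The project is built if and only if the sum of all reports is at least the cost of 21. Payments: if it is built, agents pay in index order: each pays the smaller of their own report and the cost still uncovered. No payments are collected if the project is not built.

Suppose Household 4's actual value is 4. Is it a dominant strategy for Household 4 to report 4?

Check each profile of the others' reports and compare truth against every alternative report.
Others report (4, 4, 8): truth gives 0, best alternative gives -1.
Others report (4, 8, 4): truth gives 0, best alternative gives -1.
Others report (8, 4, 4): truth gives 0, best alternative gives -1.
Others report (4, 8, 10): truth gives 4, best alternative gives 4.
Others report (4, 8, 11): truth gives 4, best alternative gives 4.
Others report (4, 10, 8): truth gives 4, best alternative gives 4.
(Remaining 58 profiles checked similarly; truth is weakly best in each.)
In every case the truthful report is at least as good as any alternative, so it is a dominant strategy.

Yes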